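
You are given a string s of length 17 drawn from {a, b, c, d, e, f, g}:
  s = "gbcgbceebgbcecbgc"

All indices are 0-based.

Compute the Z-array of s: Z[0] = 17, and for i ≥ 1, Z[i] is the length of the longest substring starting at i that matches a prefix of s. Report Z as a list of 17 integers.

[17, 0, 0, 3, 0, 0, 0, 0, 0, 3, 0, 0, 0, 0, 0, 1, 0]

Z[0]=17
i=1: fresh scan; Z[1]=0
i=2: fresh scan; Z[2]=0
i=3: fresh scan; Z[3]=3 scan→box=[3,6)
i=4: min(r-i=2, Z[1]=0)=0; Z[4]=0
i=5: min(r-i=1, Z[2]=0)=0; Z[5]=0
i=6: fresh scan; Z[6]=0
i=7: fresh scan; Z[7]=0
i=8: fresh scan; Z[8]=0
i=9: fresh scan; Z[9]=3 scan→box=[9,12)
i=10: min(r-i=2, Z[1]=0)=0; Z[10]=0
i=11: min(r-i=1, Z[2]=0)=0; Z[11]=0
i=12: fresh scan; Z[12]=0
i=13: fresh scan; Z[13]=0
i=14: fresh scan; Z[14]=0
i=15: fresh scan; Z[15]=1 scan→box=[15,16)
i=16: fresh scan; Z[16]=0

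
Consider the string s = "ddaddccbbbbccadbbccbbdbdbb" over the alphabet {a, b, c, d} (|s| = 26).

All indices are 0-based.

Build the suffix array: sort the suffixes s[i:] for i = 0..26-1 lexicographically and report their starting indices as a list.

sorted suffixes:
  #0 SA[0]=13  'adbbccbbdbdbb'
  #1 SA[1]=2  'addccbbbbccadbbccbbdbdbb'
  #2 SA[2]=25  'b'
  #3 SA[3]=24  'bb'
  #4 SA[4]=7  'bbbbccadbbccbbdbdbb'
  #5 SA[5]=8  'bbbccadbbccbbdbdbb'
  #6 SA[6]=9  'bbccadbbccbbdbdbb'
  #7 SA[7]=15  'bbccbbdbdbb'
  #8 SA[8]=19  'bbdbdbb'
  #9 SA[9]=10  'bccadbbccbbdbdbb'
  #10 SA[10]=16  'bccbbdbdbb'
  #11 SA[11]=22  'bdbb'
  #12 SA[12]=20  'bdbdbb'
  #13 SA[13]=12  'cadbbccbbdbdbb'
  #14 SA[14]=6  'cbbbbccadbbccbbdbdbb'
  #15 SA[15]=18  'cbbdbdbb'
  #16 SA[16]=11  'ccadbbccbbdbdbb'
  #17 SA[17]=5  'ccbbbbccadbbccbbdbdbb'
  #18 SA[18]=17  'ccbbdbdbb'
  #19 SA[19]=1  'daddccbbbbccadbbccbbdbdbb'
  #20 SA[20]=23  'dbb'
  #21 SA[21]=14  'dbbccbbdbdbb'
  #22 SA[22]=21  'dbdbb'
  #23 SA[23]=4  'dccbbbbccadbbccbbdbdbb'
  #24 SA[24]=0  'ddaddccbbbbccadbbccbbdbdbb'
  #25 SA[25]=3  'ddccbbbbccadbbccbbdbdbb'

[13, 2, 25, 24, 7, 8, 9, 15, 19, 10, 16, 22, 20, 12, 6, 18, 11, 5, 17, 1, 23, 14, 21, 4, 0, 3]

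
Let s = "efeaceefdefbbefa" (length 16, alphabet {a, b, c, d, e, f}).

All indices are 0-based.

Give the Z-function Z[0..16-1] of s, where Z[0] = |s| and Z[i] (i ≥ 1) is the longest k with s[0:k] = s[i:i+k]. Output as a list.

Z[0]=16
i=1: i≥r, start 0; Z[1]=0
i=2: i≥r, start 0; Z[2]=1 scan→box=[2,3)
i=3: i≥r, start 0; Z[3]=0
i=4: i≥r, start 0; Z[4]=0
i=5: i≥r, start 0; Z[5]=1 scan→box=[5,6)
i=6: i≥r, start 0; Z[6]=2 scan→box=[6,8)
i=7: min(r-i=1, Z[1]=0)=0; Z[7]=0
i=8: i≥r, start 0; Z[8]=0
i=9: i≥r, start 0; Z[9]=2 scan→box=[9,11)
i=10: min(r-i=1, Z[1]=0)=0; Z[10]=0
i=11: i≥r, start 0; Z[11]=0
i=12: i≥r, start 0; Z[12]=0
i=13: i≥r, start 0; Z[13]=2 scan→box=[13,15)
i=14: min(r-i=1, Z[1]=0)=0; Z[14]=0
i=15: i≥r, start 0; Z[15]=0

[16, 0, 1, 0, 0, 1, 2, 0, 0, 2, 0, 0, 0, 2, 0, 0]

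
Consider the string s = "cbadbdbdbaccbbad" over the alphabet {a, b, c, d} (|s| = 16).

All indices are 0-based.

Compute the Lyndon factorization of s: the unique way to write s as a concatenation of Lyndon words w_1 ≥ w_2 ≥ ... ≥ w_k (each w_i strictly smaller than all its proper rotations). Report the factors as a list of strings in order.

emit factor 1: 'c' (i=0, period=1)
emit factor 2: 'b' (i=1, period=1)
emit factor 3: 'adbdbdb' (i=2, period=7)
emit factor 4: 'accbbad' (i=9, period=7)

["c", "b", "adbdbdb", "accbbad"]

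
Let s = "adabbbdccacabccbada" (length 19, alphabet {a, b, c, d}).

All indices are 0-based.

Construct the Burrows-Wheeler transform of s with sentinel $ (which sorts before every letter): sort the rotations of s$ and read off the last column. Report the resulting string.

rank  rotation              last
    0  $adabbbdccacabccbada  a
    1  a$adabbbdccacabccbad  d
    2  abbbdccacabccbada$ad  d
    3  abccbada$adabbbdccac  c
    4  acabccbada$adabbbdcc  c
    5  ada$adabbbdccacabccb  b
    6  adabbbdccacabccbada$  $
    7  bada$adabbbdccacabcc  c
    8  bbbdccacabccbada$ada  a
    9  bbdccacabccbada$adab  b
   10  bccbada$adabbbdccaca  a
   11  bdccacabccbada$adabb  b
   12  cabccbada$adabbbdcca  a
   13  cacabccbada$adabbbdc  c
   14  cbada$adabbbdccacabc  c
   15  ccacabccbada$adabbbd  d
   16  ccbada$adabbbdccacab  b
   17  da$adabbbdccacabccba  a
   18  dabbbdccacabccbada$a  a
   19  dccacabccbada$adabbb  b

addccb$cababaccdbaab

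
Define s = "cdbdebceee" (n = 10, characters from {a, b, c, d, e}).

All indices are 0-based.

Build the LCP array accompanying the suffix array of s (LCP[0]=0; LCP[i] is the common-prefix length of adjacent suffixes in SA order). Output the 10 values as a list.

sorted suffixes:
  #0 SA[0]=5  'bceee'
  #1 SA[1]=2  'bdebceee'
  #2 SA[2]=0  'cdbdebceee'
  #3 SA[3]=6  'ceee'
  #4 SA[4]=1  'dbdebceee'
  #5 SA[5]=3  'debceee'
  #6 SA[6]=9  'e'
  #7 SA[7]=4  'ebceee'
  #8 SA[8]=8  'ee'
  #9 SA[9]=7  'eee'

SA = [5, 2, 0, 6, 1, 3, 9, 4, 8, 7]
rank  pair      lcp
   1  s[5:],s[2:]  1  'b'
   2  s[2:],s[0:]  0  ''
   3  s[0:],s[6:]  1  'c'
   4  s[6:],s[1:]  0  ''
   5  s[1:],s[3:]  1  'd'
   6  s[3:],s[9:]  0  ''
   7  s[9:],s[4:]  1  'e'
   8  s[4:],s[8:]  1  'e'
   9  s[8:],s[7:]  2  'ee'

[0, 1, 0, 1, 0, 1, 0, 1, 1, 2]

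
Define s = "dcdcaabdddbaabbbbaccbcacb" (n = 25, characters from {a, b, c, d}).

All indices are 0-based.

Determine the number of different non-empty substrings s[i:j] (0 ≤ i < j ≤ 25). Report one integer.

292

rank | idx | suffix
   0 |  11 | aabbbbaccbcacb
   1 |   4 | aabdddbaabbbbaccbcacb
   2 |  12 | abbbbaccbcacb
   3 |   5 | abdddbaabbbbaccbcacb
   4 |  22 | acb
   5 |  17 | accbcacb
   6 |  24 | b
   7 |  10 | baabbbbaccbcacb
   8 |  16 | baccbcacb
   9 |  15 | bbaccbcacb
  10 |  14 | bbbaccbcacb
  11 |  13 | bbbbaccbcacb
  12 |  20 | bcacb
  13 |   6 | bdddbaabbbbaccbcacb
  14 |   3 | caabdddbaabbbbaccbcacb
  15 |  21 | cacb
  16 |  23 | cb
  17 |  19 | cbcacb
  18 |  18 | ccbcacb
  19 |   1 | cdcaabdddbaabbbbaccbcacb
  20 |   9 | dbaabbbbaccbcacb
  21 |   2 | dcaabdddbaabbbbaccbcacb
  22 |   0 | dcdcaabdddbaabbbbaccbcacb
  23 |   8 | ddbaabbbbaccbcacb
  24 |   7 | dddbaabbbbaccbcacb

SA = [11, 4, 12, 5, 22, 17, 24, 10, 16, 15, 14, 13, 20, 6, 3, 21, 23, 19, 18, 1, 9, 2, 0, 8, 7]
i: (SA[i-1],SA[i]) lcp shared
  1: (11,4) 3 'aab'
  2: (4,12) 1 'a'
  3: (12,5) 2 'ab'
  4: (5,22) 1 'a'
  5: (22,17) 2 'ac'
  6: (17,24) 0 ''
  7: (24,10) 1 'b'
  8: (10,16) 2 'ba'
  9: (16,15) 1 'b'
  10: (15,14) 2 'bb'
  11: (14,13) 3 'bbb'
  12: (13,20) 1 'b'
  13: (20,6) 1 'b'
  14: (6,3) 0 ''
  15: (3,21) 2 'ca'
  16: (21,23) 1 'c'
  17: (23,19) 2 'cb'
  18: (19,18) 1 'c'
  19: (18,1) 1 'c'
  20: (1,9) 0 ''
  21: (9,2) 1 'd'
  22: (2,0) 2 'dc'
  23: (0,8) 1 'd'
  24: (8,7) 2 'dd'

n(n+1)/2 = 25·26/2 = 325
Σ LCP = 0 + 3 + 1 + 2 + 1 + 2 + 0 + 1 + 2 + 1 + 2 + 3 + 1 + 1 + 0 + 2 + 1 + 2 + 1 + 1 + 0 + 1 + 2 + 1 + 2 = 33
distinct = 325 − 33 = 292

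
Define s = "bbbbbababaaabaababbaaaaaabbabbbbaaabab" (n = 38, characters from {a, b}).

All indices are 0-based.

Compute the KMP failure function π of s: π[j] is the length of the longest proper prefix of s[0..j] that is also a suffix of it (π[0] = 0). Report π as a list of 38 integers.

π[0] = 0
j=1 s[j]='b': π[1]=1 (border 'b')
j=2 s[j]='b': π[2]=2 (border 'bb')
j=3 s[j]='b': π[3]=3 (border 'bbb')
j=4 s[j]='b': π[4]=4 (border 'bbbb')
j=5 s[j]='a': k: 4→3→2→1→0; π[5]=0 (border '')
j=6 s[j]='b': π[6]=1 (border 'b')
j=7 s[j]='a': k: 1→0; π[7]=0 (border '')
j=8 s[j]='b': π[8]=1 (border 'b')
j=9 s[j]='a': k: 1→0; π[9]=0 (border '')
j=10 s[j]='a': π[10]=0 (border '')
j=11 s[j]='a': π[11]=0 (border '')
j=12 s[j]='b': π[12]=1 (border 'b')
j=13 s[j]='a': k: 1→0; π[13]=0 (border '')
j=14 s[j]='a': π[14]=0 (border '')
j=15 s[j]='b': π[15]=1 (border 'b')
j=16 s[j]='a': k: 1→0; π[16]=0 (border '')
j=17 s[j]='b': π[17]=1 (border 'b')
j=18 s[j]='b': π[18]=2 (border 'bb')
j=19 s[j]='a': k: 2→1→0; π[19]=0 (border '')
j=20 s[j]='a': π[20]=0 (border '')
j=21 s[j]='a': π[21]=0 (border '')
j=22 s[j]='a': π[22]=0 (border '')
j=23 s[j]='a': π[23]=0 (border '')
j=24 s[j]='a': π[24]=0 (border '')
j=25 s[j]='b': π[25]=1 (border 'b')
j=26 s[j]='b': π[26]=2 (border 'bb')
j=27 s[j]='a': k: 2→1→0; π[27]=0 (border '')
j=28 s[j]='b': π[28]=1 (border 'b')
j=29 s[j]='b': π[29]=2 (border 'bb')
j=30 s[j]='b': π[30]=3 (border 'bbb')
j=31 s[j]='b': π[31]=4 (border 'bbbb')
j=32 s[j]='a': k: 4→3→2→1→0; π[32]=0 (border '')
j=33 s[j]='a': π[33]=0 (border '')
j=34 s[j]='a': π[34]=0 (border '')
j=35 s[j]='b': π[35]=1 (border 'b')
j=36 s[j]='a': k: 1→0; π[36]=0 (border '')
j=37 s[j]='b': π[37]=1 (border 'b')

[0, 1, 2, 3, 4, 0, 1, 0, 1, 0, 0, 0, 1, 0, 0, 1, 0, 1, 2, 0, 0, 0, 0, 0, 0, 1, 2, 0, 1, 2, 3, 4, 0, 0, 0, 1, 0, 1]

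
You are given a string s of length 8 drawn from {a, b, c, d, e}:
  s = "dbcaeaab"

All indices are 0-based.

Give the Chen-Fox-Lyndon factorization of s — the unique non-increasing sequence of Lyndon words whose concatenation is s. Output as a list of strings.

emit factor 1: 'd' (i=0, period=1)
emit factor 2: 'bc' (i=1, period=2)
emit factor 3: 'ae' (i=3, period=2)
emit factor 4: 'aab' (i=5, period=3)

["d", "bc", "ae", "aab"]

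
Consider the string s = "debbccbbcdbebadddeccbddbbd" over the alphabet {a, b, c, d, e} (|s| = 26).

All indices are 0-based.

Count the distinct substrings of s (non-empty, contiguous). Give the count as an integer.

317

rank→(start, suffix):
  0 → (13, 'adddeccbddbbd')
  1 → (12, 'badddeccbddbbd')
  2 → (2, 'bbccbbcdbebadddeccbddbbd')
  3 → (6, 'bbcdbebadddeccbddbbd')
  4 → (23, 'bbd')
  5 → (3, 'bccbbcdbebadddeccbddbbd')
  6 → (7, 'bcdbebadddeccbddbbd')
  7 → (24, 'bd')
  8 → (20, 'bddbbd')
  9 → (10, 'bebadddeccbddbbd')
  10 → (5, 'cbbcdbebadddeccbddbbd')
  11 → (19, 'cbddbbd')
  12 → (4, 'ccbbcdbebadddeccbddbbd')
  13 → (18, 'ccbddbbd')
  14 → (8, 'cdbebadddeccbddbbd')
  15 → (25, 'd')
  16 → (22, 'dbbd')
  17 → (9, 'dbebadddeccbddbbd')
  18 → (21, 'ddbbd')
  19 → (14, 'dddeccbddbbd')
  20 → (15, 'ddeccbddbbd')
  21 → (0, 'debbccbbcdbebadddeccbddbbd')
  22 → (16, 'deccbddbbd')
  23 → (11, 'ebadddeccbddbbd')
  24 → (1, 'ebbccbbcdbebadddeccbddbbd')
  25 → (17, 'eccbddbbd')

SA = [13, 12, 2, 6, 23, 3, 7, 24, 20, 10, 5, 19, 4, 18, 8, 25, 22, 9, 21, 14, 15, 0, 16, 11, 1, 17]
i: (SA[i-1],SA[i]) lcp shared
  1: (13,12) 0 ''
  2: (12,2) 1 'b'
  3: (2,6) 3 'bbc'
  4: (6,23) 2 'bb'
  5: (23,3) 1 'b'
  6: (3,7) 2 'bc'
  7: (7,24) 1 'b'
  8: (24,20) 2 'bd'
  9: (20,10) 1 'b'
  10: (10,5) 0 ''
  11: (5,19) 2 'cb'
  12: (19,4) 1 'c'
  13: (4,18) 3 'ccb'
  14: (18,8) 1 'c'
  15: (8,25) 0 ''
  16: (25,22) 1 'd'
  17: (22,9) 2 'db'
  18: (9,21) 1 'd'
  19: (21,14) 2 'dd'
  20: (14,15) 2 'dd'
  21: (15,0) 1 'd'
  22: (0,16) 2 'de'
  23: (16,11) 0 ''
  24: (11,1) 2 'eb'
  25: (1,17) 1 'e'

n(n+1)/2 = 26·27/2 = 351
Σ LCP = 0 + 0 + 1 + 3 + 2 + 1 + 2 + 1 + 2 + 1 + 0 + 2 + 1 + 3 + 1 + 0 + 1 + 2 + 1 + 2 + 2 + 1 + 2 + 0 + 2 + 1 = 34
distinct = 351 − 34 = 317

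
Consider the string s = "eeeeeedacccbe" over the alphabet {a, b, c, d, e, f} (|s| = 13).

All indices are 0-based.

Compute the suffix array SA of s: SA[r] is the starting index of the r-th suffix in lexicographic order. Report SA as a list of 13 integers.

rank | idx | suffix
   0 |   7 | acccbe
   1 |  11 | be
   2 |  10 | cbe
   3 |   9 | ccbe
   4 |   8 | cccbe
   5 |   6 | dacccbe
   6 |  12 | e
   7 |   5 | edacccbe
   8 |   4 | eedacccbe
   9 |   3 | eeedacccbe
  10 |   2 | eeeedacccbe
  11 |   1 | eeeeedacccbe
  12 |   0 | eeeeeedacccbe

[7, 11, 10, 9, 8, 6, 12, 5, 4, 3, 2, 1, 0]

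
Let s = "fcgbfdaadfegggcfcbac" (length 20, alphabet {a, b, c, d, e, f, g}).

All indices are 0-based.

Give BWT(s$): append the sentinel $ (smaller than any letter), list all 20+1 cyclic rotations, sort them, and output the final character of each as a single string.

cdbacgafgffafc$bdcgge

rank  rotation               last
    0  $fcgbfdaadfegggcfcbac  c
    1  aadfegggcfcbac$fcgbfd  d
    2  ac$fcgbfdaadfegggcfcb  b
    3  adfegggcfcbac$fcgbfda  a
    4  bac$fcgbfdaadfegggcfc  c
    5  bfdaadfegggcfcbac$fcg  g
    6  c$fcgbfdaadfegggcfcba  a
    7  cbac$fcgbfdaadfegggcf  f
    8  cfcbac$fcgbfdaadfeggg  g
    9  cgbfdaadfegggcfcbac$f  f
   10  daadfegggcfcbac$fcgbf  f
   11  dfegggcfcbac$fcgbfdaa  a
   12  egggcfcbac$fcgbfdaadf  f
   13  fcbac$fcgbfdaadfegggc  c
   14  fcgbfdaadfegggcfcbac$  $
   15  fdaadfegggcfcbac$fcgb  b
   16  fegggcfcbac$fcgbfdaad  d
   17  gbfdaadfegggcfcbac$fc  c
   18  gcfcbac$fcgbfdaadfegg  g
   19  ggcfcbac$fcgbfdaadfeg  g
   20  gggcfcbac$fcgbfdaadfe  e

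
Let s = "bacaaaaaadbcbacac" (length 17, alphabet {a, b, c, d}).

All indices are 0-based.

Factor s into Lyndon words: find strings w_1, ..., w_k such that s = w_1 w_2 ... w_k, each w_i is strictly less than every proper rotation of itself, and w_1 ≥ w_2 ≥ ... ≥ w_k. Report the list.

["b", "ac", "aaaaaadbcbacac"]

emit factor 1: 'b' (i=0, period=1)
emit factor 2: 'ac' (i=1, period=2)
emit factor 3: 'aaaaaadbcbacac' (i=3, period=14)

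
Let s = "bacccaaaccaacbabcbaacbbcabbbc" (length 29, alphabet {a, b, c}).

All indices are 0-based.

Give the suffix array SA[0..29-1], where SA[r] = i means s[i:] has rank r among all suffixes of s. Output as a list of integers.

[5, 10, 18, 6, 24, 14, 11, 19, 7, 1, 17, 13, 0, 25, 26, 21, 27, 22, 15, 28, 4, 9, 23, 16, 12, 20, 3, 8, 2]

rank | idx | suffix
   0 |   5 | aaaccaacbabcbaacbbcabbbc
   1 |  10 | aacbabcbaacbbcabbbc
   2 |  18 | aacbbcabbbc
   3 |   6 | aaccaacbabcbaacbbcabbbc
   4 |  24 | abbbc
   5 |  14 | abcbaacbbcabbbc
   6 |  11 | acbabcbaacbbcabbbc
   7 |  19 | acbbcabbbc
   8 |   7 | accaacbabcbaacbbcabbbc
   9 |   1 | acccaaaccaacbabcbaacbbcabbbc
  10 |  17 | baacbbcabbbc
  11 |  13 | babcbaacbbcabbbc
  12 |   0 | bacccaaaccaacbabcbaacbbcabbbc
  13 |  25 | bbbc
  14 |  26 | bbc
  15 |  21 | bbcabbbc
  16 |  27 | bc
  17 |  22 | bcabbbc
  18 |  15 | bcbaacbbcabbbc
  19 |  28 | c
  20 |   4 | caaaccaacbabcbaacbbcabbbc
  21 |   9 | caacbabcbaacbbcabbbc
  22 |  23 | cabbbc
  23 |  16 | cbaacbbcabbbc
  24 |  12 | cbabcbaacbbcabbbc
  25 |  20 | cbbcabbbc
  26 |   3 | ccaaaccaacbabcbaacbbcabbbc
  27 |   8 | ccaacbabcbaacbbcabbbc
  28 |   2 | cccaaaccaacbabcbaacbbcabbbc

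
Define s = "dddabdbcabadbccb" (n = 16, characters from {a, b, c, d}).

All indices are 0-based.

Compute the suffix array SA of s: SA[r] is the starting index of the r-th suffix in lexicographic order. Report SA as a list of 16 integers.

rank→(start, suffix):
  0 → (8, 'abadbccb')
  1 → (3, 'abdbcabadbccb')
  2 → (10, 'adbccb')
  3 → (15, 'b')
  4 → (9, 'badbccb')
  5 → (6, 'bcabadbccb')
  6 → (12, 'bccb')
  7 → (4, 'bdbcabadbccb')
  8 → (7, 'cabadbccb')
  9 → (14, 'cb')
  10 → (13, 'ccb')
  11 → (2, 'dabdbcabadbccb')
  12 → (5, 'dbcabadbccb')
  13 → (11, 'dbccb')
  14 → (1, 'ddabdbcabadbccb')
  15 → (0, 'dddabdbcabadbccb')

[8, 3, 10, 15, 9, 6, 12, 4, 7, 14, 13, 2, 5, 11, 1, 0]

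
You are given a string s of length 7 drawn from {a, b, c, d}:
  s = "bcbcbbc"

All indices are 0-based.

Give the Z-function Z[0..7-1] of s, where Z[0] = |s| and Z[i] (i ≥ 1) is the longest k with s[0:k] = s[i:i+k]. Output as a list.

[7, 0, 3, 0, 1, 2, 0]

Z[0]=7
i=1: i≥r, start 0; Z[1]=0
i=2: i≥r, start 0; Z[2]=3 grow→box=[2,5)
i=3: min(r-i=2, Z[1]=0)=0; Z[3]=0
i=4: min(r-i=1, Z[2]=3)=1; Z[4]=1
i=5: i≥r, start 0; Z[5]=2 grow→box=[5,7)
i=6: min(r-i=1, Z[1]=0)=0; Z[6]=0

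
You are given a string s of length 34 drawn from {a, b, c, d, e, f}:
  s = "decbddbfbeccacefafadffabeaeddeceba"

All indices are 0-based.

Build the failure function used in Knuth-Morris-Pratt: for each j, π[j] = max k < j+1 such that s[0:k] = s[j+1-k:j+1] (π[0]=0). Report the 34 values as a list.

π[0] = 0
j=1 s[j]='e': π[1]=0 (border '')
j=2 s[j]='c': π[2]=0 (border '')
j=3 s[j]='b': π[3]=0 (border '')
j=4 s[j]='d': π[4]=1 (border 'd')
j=5 s[j]='d': k: 1→0; π[5]=1 (border 'd')
j=6 s[j]='b': k: 1→0; π[6]=0 (border '')
j=7 s[j]='f': π[7]=0 (border '')
j=8 s[j]='b': π[8]=0 (border '')
j=9 s[j]='e': π[9]=0 (border '')
j=10 s[j]='c': π[10]=0 (border '')
j=11 s[j]='c': π[11]=0 (border '')
j=12 s[j]='a': π[12]=0 (border '')
j=13 s[j]='c': π[13]=0 (border '')
j=14 s[j]='e': π[14]=0 (border '')
j=15 s[j]='f': π[15]=0 (border '')
j=16 s[j]='a': π[16]=0 (border '')
j=17 s[j]='f': π[17]=0 (border '')
j=18 s[j]='a': π[18]=0 (border '')
j=19 s[j]='d': π[19]=1 (border 'd')
j=20 s[j]='f': k: 1→0; π[20]=0 (border '')
j=21 s[j]='f': π[21]=0 (border '')
j=22 s[j]='a': π[22]=0 (border '')
j=23 s[j]='b': π[23]=0 (border '')
j=24 s[j]='e': π[24]=0 (border '')
j=25 s[j]='a': π[25]=0 (border '')
j=26 s[j]='e': π[26]=0 (border '')
j=27 s[j]='d': π[27]=1 (border 'd')
j=28 s[j]='d': k: 1→0; π[28]=1 (border 'd')
j=29 s[j]='e': π[29]=2 (border 'de')
j=30 s[j]='c': π[30]=3 (border 'dec')
j=31 s[j]='e': k: 3→0; π[31]=0 (border '')
j=32 s[j]='b': π[32]=0 (border '')
j=33 s[j]='a': π[33]=0 (border '')

[0, 0, 0, 0, 1, 1, 0, 0, 0, 0, 0, 0, 0, 0, 0, 0, 0, 0, 0, 1, 0, 0, 0, 0, 0, 0, 0, 1, 1, 2, 3, 0, 0, 0]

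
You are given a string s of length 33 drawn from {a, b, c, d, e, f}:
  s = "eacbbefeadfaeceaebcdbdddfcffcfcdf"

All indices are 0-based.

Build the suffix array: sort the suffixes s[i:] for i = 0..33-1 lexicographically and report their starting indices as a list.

[1, 8, 15, 11, 3, 17, 20, 4, 2, 18, 30, 13, 28, 25, 19, 21, 22, 31, 9, 23, 0, 7, 14, 16, 12, 5, 32, 10, 29, 27, 24, 6, 26]

rank | idx | suffix
   0 |   1 | acbbefeadfaeceaebcdbdddfcffcfcdf
   1 |   8 | adfaeceaebcdbdddfcffcfcdf
   2 |  15 | aebcdbdddfcffcfcdf
   3 |  11 | aeceaebcdbdddfcffcfcdf
   4 |   3 | bbefeadfaeceaebcdbdddfcffcfcdf
   5 |  17 | bcdbdddfcffcfcdf
   6 |  20 | bdddfcffcfcdf
   7 |   4 | befeadfaeceaebcdbdddfcffcfcdf
   8 |   2 | cbbefeadfaeceaebcdbdddfcffcfcdf
   9 |  18 | cdbdddfcffcfcdf
  10 |  30 | cdf
  11 |  13 | ceaebcdbdddfcffcfcdf
  12 |  28 | cfcdf
  13 |  25 | cffcfcdf
  14 |  19 | dbdddfcffcfcdf
  15 |  21 | dddfcffcfcdf
  16 |  22 | ddfcffcfcdf
  17 |  31 | df
  18 |   9 | dfaeceaebcdbdddfcffcfcdf
  19 |  23 | dfcffcfcdf
  20 |   0 | eacbbefeadfaeceaebcdbdddfcffcfcdf
  21 |   7 | eadfaeceaebcdbdddfcffcfcdf
  22 |  14 | eaebcdbdddfcffcfcdf
  23 |  16 | ebcdbdddfcffcfcdf
  24 |  12 | eceaebcdbdddfcffcfcdf
  25 |   5 | efeadfaeceaebcdbdddfcffcfcdf
  26 |  32 | f
  27 |  10 | faeceaebcdbdddfcffcfcdf
  28 |  29 | fcdf
  29 |  27 | fcfcdf
  30 |  24 | fcffcfcdf
  31 |   6 | feadfaeceaebcdbdddfcffcfcdf
  32 |  26 | ffcfcdf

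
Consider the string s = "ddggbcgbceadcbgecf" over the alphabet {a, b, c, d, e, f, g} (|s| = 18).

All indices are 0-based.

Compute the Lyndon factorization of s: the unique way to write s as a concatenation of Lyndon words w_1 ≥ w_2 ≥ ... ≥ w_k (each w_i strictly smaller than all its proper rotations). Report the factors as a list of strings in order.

["ddgg", "bcg", "bce", "adcbgecf"]

emit factor 1: 'ddgg' (i=0, period=4)
emit factor 2: 'bcg' (i=4, period=3)
emit factor 3: 'bce' (i=7, period=3)
emit factor 4: 'adcbgecf' (i=10, period=8)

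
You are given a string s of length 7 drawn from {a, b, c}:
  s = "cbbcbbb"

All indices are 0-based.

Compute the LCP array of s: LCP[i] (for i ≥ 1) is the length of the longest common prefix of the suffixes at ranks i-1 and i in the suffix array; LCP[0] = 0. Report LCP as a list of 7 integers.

rank | idx | suffix
   0 |   6 | b
   1 |   5 | bb
   2 |   4 | bbb
   3 |   1 | bbcbbb
   4 |   2 | bcbbb
   5 |   3 | cbbb
   6 |   0 | cbbcbbb

SA = [6, 5, 4, 1, 2, 3, 0]
rank  pair      lcp
   1  s[6:],s[5:]  1  'b'
   2  s[5:],s[4:]  2  'bb'
   3  s[4:],s[1:]  2  'bb'
   4  s[1:],s[2:]  1  'b'
   5  s[2:],s[3:]  0  ''
   6  s[3:],s[0:]  3  'cbb'

[0, 1, 2, 2, 1, 0, 3]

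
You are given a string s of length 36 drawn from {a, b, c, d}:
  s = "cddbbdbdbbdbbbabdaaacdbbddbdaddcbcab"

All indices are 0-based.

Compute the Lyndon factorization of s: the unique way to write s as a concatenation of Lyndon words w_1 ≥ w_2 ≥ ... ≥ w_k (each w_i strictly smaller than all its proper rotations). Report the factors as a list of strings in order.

emit factor 1: 'cdd' (i=0, period=3)
emit factor 2: 'bbdbd' (i=3, period=5)
emit factor 3: 'bbd' (i=8, period=3)
emit factor 4: 'b' (i=11, period=1)
emit factor 5: 'b' (i=12, period=1)
emit factor 6: 'b' (i=13, period=1)
emit factor 7: 'abd' (i=14, period=3)
emit factor 8: 'aaacdbbddbdaddcbcab' (i=17, period=19)

["cdd", "bbdbd", "bbd", "b", "b", "b", "abd", "aaacdbbddbdaddcbcab"]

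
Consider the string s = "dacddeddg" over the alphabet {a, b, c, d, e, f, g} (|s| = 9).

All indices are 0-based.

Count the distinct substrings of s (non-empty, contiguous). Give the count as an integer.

40

rank→(start, suffix):
  0 → (1, 'acddeddg')
  1 → (2, 'cddeddg')
  2 → (0, 'dacddeddg')
  3 → (3, 'ddeddg')
  4 → (6, 'ddg')
  5 → (4, 'deddg')
  6 → (7, 'dg')
  7 → (5, 'eddg')
  8 → (8, 'g')

SA = [1, 2, 0, 3, 6, 4, 7, 5, 8]
i: (SA[i-1],SA[i]) lcp shared
  1: (1,2) 0 ''
  2: (2,0) 0 ''
  3: (0,3) 1 'd'
  4: (3,6) 2 'dd'
  5: (6,4) 1 'd'
  6: (4,7) 1 'd'
  7: (7,5) 0 ''
  8: (5,8) 0 ''

n(n+1)/2 = 9·10/2 = 45
Σ LCP = 0 + 0 + 0 + 1 + 2 + 1 + 1 + 0 + 0 = 5
distinct = 45 − 5 = 40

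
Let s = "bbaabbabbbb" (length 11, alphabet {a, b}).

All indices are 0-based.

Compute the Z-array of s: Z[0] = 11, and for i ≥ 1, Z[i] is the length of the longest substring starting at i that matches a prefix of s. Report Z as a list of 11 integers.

[11, 1, 0, 0, 3, 1, 0, 2, 2, 2, 1]

Z[0]=11
i=1: outside box; Z[1]=1 grow→box=[1,2)
i=2: outside box; Z[2]=0
i=3: outside box; Z[3]=0
i=4: outside box; Z[4]=3 grow→box=[4,7)
i=5: min(r-i=2, Z[1]=1)=1; Z[5]=1
i=6: min(r-i=1, Z[2]=0)=0; Z[6]=0
i=7: outside box; Z[7]=2 grow→box=[7,9)
i=8: min(r-i=1, Z[1]=1)=1; Z[8]=2 grow→box=[8,10)
i=9: min(r-i=1, Z[1]=1)=1; Z[9]=2 grow→box=[9,11)
i=10: min(r-i=1, Z[1]=1)=1; Z[10]=1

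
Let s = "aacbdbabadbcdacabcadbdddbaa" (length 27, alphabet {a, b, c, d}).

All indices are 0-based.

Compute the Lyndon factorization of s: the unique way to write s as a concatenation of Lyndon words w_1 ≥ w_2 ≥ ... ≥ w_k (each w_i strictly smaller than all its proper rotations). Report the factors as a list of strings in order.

emit factor 1: 'aacbdbabadbcdacabcadbdddb' (i=0, period=25)
emit factor 2: 'a' (i=25, period=1)
emit factor 3: 'a' (i=26, period=1)

["aacbdbabadbcdacabcadbdddb", "a", "a"]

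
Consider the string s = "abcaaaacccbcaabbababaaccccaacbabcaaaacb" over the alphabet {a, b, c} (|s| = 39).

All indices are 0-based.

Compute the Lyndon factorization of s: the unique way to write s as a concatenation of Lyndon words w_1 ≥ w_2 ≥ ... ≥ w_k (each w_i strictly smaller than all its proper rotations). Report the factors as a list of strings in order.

["abc", "aaaacccbcaabbababaaccccaacbabc", "aaaacb"]

emit factor 1: 'abc' (i=0, period=3)
emit factor 2: 'aaaacccbcaabbababaaccccaacbabc' (i=3, period=30)
emit factor 3: 'aaaacb' (i=33, period=6)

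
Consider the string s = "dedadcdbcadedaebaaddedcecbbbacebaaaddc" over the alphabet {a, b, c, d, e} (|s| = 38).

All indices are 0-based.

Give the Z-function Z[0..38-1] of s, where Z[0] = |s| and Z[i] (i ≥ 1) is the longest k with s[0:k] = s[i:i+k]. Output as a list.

Z[0]=38
i=1: i≥r, start 0; Z[1]=0
i=2: i≥r, start 0; Z[2]=1 scan→box=[2,3)
i=3: i≥r, start 0; Z[3]=0
i=4: i≥r, start 0; Z[4]=1 scan→box=[4,5)
i=5: i≥r, start 0; Z[5]=0
i=6: i≥r, start 0; Z[6]=1 scan→box=[6,7)
i=7: i≥r, start 0; Z[7]=0
i=8: i≥r, start 0; Z[8]=0
i=9: i≥r, start 0; Z[9]=0
i=10: i≥r, start 0; Z[10]=4 scan→box=[10,14)
i=11: min(r-i=3, Z[1]=0)=0; Z[11]=0
i=12: min(r-i=2, Z[2]=1)=1; Z[12]=1
i=13: min(r-i=1, Z[3]=0)=0; Z[13]=0
i=14: i≥r, start 0; Z[14]=0
i=15: i≥r, start 0; Z[15]=0
i=16: i≥r, start 0; Z[16]=0
i=17: i≥r, start 0; Z[17]=0
i=18: i≥r, start 0; Z[18]=1 scan→box=[18,19)
i=19: i≥r, start 0; Z[19]=3 scan→box=[19,22)
i=20: min(r-i=2, Z[1]=0)=0; Z[20]=0
i=21: min(r-i=1, Z[2]=1)=1; Z[21]=1
i=22: i≥r, start 0; Z[22]=0
i=23: i≥r, start 0; Z[23]=0
i=24: i≥r, start 0; Z[24]=0
i=25: i≥r, start 0; Z[25]=0
i=26: i≥r, start 0; Z[26]=0
i=27: i≥r, start 0; Z[27]=0
i=28: i≥r, start 0; Z[28]=0
i=29: i≥r, start 0; Z[29]=0
i=30: i≥r, start 0; Z[30]=0
i=31: i≥r, start 0; Z[31]=0
i=32: i≥r, start 0; Z[32]=0
i=33: i≥r, start 0; Z[33]=0
i=34: i≥r, start 0; Z[34]=0
i=35: i≥r, start 0; Z[35]=1 scan→box=[35,36)
i=36: i≥r, start 0; Z[36]=1 scan→box=[36,37)
i=37: i≥r, start 0; Z[37]=0

[38, 0, 1, 0, 1, 0, 1, 0, 0, 0, 4, 0, 1, 0, 0, 0, 0, 0, 1, 3, 0, 1, 0, 0, 0, 0, 0, 0, 0, 0, 0, 0, 0, 0, 0, 1, 1, 0]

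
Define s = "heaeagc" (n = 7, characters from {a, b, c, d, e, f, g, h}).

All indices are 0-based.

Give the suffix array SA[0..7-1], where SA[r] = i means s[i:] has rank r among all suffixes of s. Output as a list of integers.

[2, 4, 6, 1, 3, 5, 0]

rank→(start, suffix):
  0 → (2, 'aeagc')
  1 → (4, 'agc')
  2 → (6, 'c')
  3 → (1, 'eaeagc')
  4 → (3, 'eagc')
  5 → (5, 'gc')
  6 → (0, 'heaeagc')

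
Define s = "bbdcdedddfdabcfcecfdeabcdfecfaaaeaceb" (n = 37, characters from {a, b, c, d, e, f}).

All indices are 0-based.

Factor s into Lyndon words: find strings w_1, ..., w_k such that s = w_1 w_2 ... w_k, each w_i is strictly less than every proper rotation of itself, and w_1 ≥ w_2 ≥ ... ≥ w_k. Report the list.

emit factor 1: 'bbdcdedddfd' (i=0, period=11)
emit factor 2: 'abcfcecfde' (i=11, period=10)
emit factor 3: 'abcdfecf' (i=21, period=8)
emit factor 4: 'aaaeaceb' (i=29, period=8)

["bbdcdedddfd", "abcfcecfde", "abcdfecf", "aaaeaceb"]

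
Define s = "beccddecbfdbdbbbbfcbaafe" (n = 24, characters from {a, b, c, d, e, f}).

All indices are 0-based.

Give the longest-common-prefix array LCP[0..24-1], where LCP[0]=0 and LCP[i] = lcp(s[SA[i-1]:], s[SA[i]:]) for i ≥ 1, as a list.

sorted suffixes:
  #0 SA[0]=20  'aafe'
  #1 SA[1]=21  'afe'
  #2 SA[2]=19  'baafe'
  #3 SA[3]=13  'bbbbfcbaafe'
  #4 SA[4]=14  'bbbfcbaafe'
  #5 SA[5]=15  'bbfcbaafe'
  #6 SA[6]=11  'bdbbbbfcbaafe'
  #7 SA[7]=0  'beccddecbfdbdbbbbfcbaafe'
  #8 SA[8]=16  'bfcbaafe'
  #9 SA[9]=8  'bfdbdbbbbfcbaafe'
  #10 SA[10]=18  'cbaafe'
  #11 SA[11]=7  'cbfdbdbbbbfcbaafe'
  #12 SA[12]=2  'ccddecbfdbdbbbbfcbaafe'
  #13 SA[13]=3  'cddecbfdbdbbbbfcbaafe'
  #14 SA[14]=12  'dbbbbfcbaafe'
  #15 SA[15]=10  'dbdbbbbfcbaafe'
  #16 SA[16]=4  'ddecbfdbdbbbbfcbaafe'
  #17 SA[17]=5  'decbfdbdbbbbfcbaafe'
  #18 SA[18]=23  'e'
  #19 SA[19]=6  'ecbfdbdbbbbfcbaafe'
  #20 SA[20]=1  'eccddecbfdbdbbbbfcbaafe'
  #21 SA[21]=17  'fcbaafe'
  #22 SA[22]=9  'fdbdbbbbfcbaafe'
  #23 SA[23]=22  'fe'

SA = [20, 21, 19, 13, 14, 15, 11, 0, 16, 8, 18, 7, 2, 3, 12, 10, 4, 5, 23, 6, 1, 17, 9, 22]
i: (SA[i-1],SA[i]) lcp shared
  1: (20,21) 1 'a'
  2: (21,19) 0 ''
  3: (19,13) 1 'b'
  4: (13,14) 3 'bbb'
  5: (14,15) 2 'bb'
  6: (15,11) 1 'b'
  7: (11,0) 1 'b'
  8: (0,16) 1 'b'
  9: (16,8) 2 'bf'
  10: (8,18) 0 ''
  11: (18,7) 2 'cb'
  12: (7,2) 1 'c'
  13: (2,3) 1 'c'
  14: (3,12) 0 ''
  15: (12,10) 2 'db'
  16: (10,4) 1 'd'
  17: (4,5) 1 'd'
  18: (5,23) 0 ''
  19: (23,6) 1 'e'
  20: (6,1) 2 'ec'
  21: (1,17) 0 ''
  22: (17,9) 1 'f'
  23: (9,22) 1 'f'

[0, 1, 0, 1, 3, 2, 1, 1, 1, 2, 0, 2, 1, 1, 0, 2, 1, 1, 0, 1, 2, 0, 1, 1]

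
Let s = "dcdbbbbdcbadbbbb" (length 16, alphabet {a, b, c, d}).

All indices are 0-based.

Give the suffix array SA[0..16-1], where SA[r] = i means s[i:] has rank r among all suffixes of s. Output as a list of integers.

sorted suffixes:
  #0 SA[0]=10  'adbbbb'
  #1 SA[1]=15  'b'
  #2 SA[2]=9  'badbbbb'
  #3 SA[3]=14  'bb'
  #4 SA[4]=13  'bbb'
  #5 SA[5]=12  'bbbb'
  #6 SA[6]=3  'bbbbdcbadbbbb'
  #7 SA[7]=4  'bbbdcbadbbbb'
  #8 SA[8]=5  'bbdcbadbbbb'
  #9 SA[9]=6  'bdcbadbbbb'
  #10 SA[10]=8  'cbadbbbb'
  #11 SA[11]=1  'cdbbbbdcbadbbbb'
  #12 SA[12]=11  'dbbbb'
  #13 SA[13]=2  'dbbbbdcbadbbbb'
  #14 SA[14]=7  'dcbadbbbb'
  #15 SA[15]=0  'dcdbbbbdcbadbbbb'

[10, 15, 9, 14, 13, 12, 3, 4, 5, 6, 8, 1, 11, 2, 7, 0]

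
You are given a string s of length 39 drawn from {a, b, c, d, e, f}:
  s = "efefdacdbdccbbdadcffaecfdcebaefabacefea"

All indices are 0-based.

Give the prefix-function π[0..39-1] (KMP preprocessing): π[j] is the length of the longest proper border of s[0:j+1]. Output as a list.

[0, 0, 1, 2, 0, 0, 0, 0, 0, 0, 0, 0, 0, 0, 0, 0, 0, 0, 0, 0, 0, 1, 0, 0, 0, 0, 1, 0, 0, 1, 2, 0, 0, 0, 0, 1, 2, 3, 0]

π[0] = 0
j=1 s[j]='f': π[1]=0 (border '')
j=2 s[j]='e': π[2]=1 (border 'e')
j=3 s[j]='f': π[3]=2 (border 'ef')
j=4 s[j]='d': k: 2→0; π[4]=0 (border '')
j=5 s[j]='a': π[5]=0 (border '')
j=6 s[j]='c': π[6]=0 (border '')
j=7 s[j]='d': π[7]=0 (border '')
j=8 s[j]='b': π[8]=0 (border '')
j=9 s[j]='d': π[9]=0 (border '')
j=10 s[j]='c': π[10]=0 (border '')
j=11 s[j]='c': π[11]=0 (border '')
j=12 s[j]='b': π[12]=0 (border '')
j=13 s[j]='b': π[13]=0 (border '')
j=14 s[j]='d': π[14]=0 (border '')
j=15 s[j]='a': π[15]=0 (border '')
j=16 s[j]='d': π[16]=0 (border '')
j=17 s[j]='c': π[17]=0 (border '')
j=18 s[j]='f': π[18]=0 (border '')
j=19 s[j]='f': π[19]=0 (border '')
j=20 s[j]='a': π[20]=0 (border '')
j=21 s[j]='e': π[21]=1 (border 'e')
j=22 s[j]='c': k: 1→0; π[22]=0 (border '')
j=23 s[j]='f': π[23]=0 (border '')
j=24 s[j]='d': π[24]=0 (border '')
j=25 s[j]='c': π[25]=0 (border '')
j=26 s[j]='e': π[26]=1 (border 'e')
j=27 s[j]='b': k: 1→0; π[27]=0 (border '')
j=28 s[j]='a': π[28]=0 (border '')
j=29 s[j]='e': π[29]=1 (border 'e')
j=30 s[j]='f': π[30]=2 (border 'ef')
j=31 s[j]='a': k: 2→0; π[31]=0 (border '')
j=32 s[j]='b': π[32]=0 (border '')
j=33 s[j]='a': π[33]=0 (border '')
j=34 s[j]='c': π[34]=0 (border '')
j=35 s[j]='e': π[35]=1 (border 'e')
j=36 s[j]='f': π[36]=2 (border 'ef')
j=37 s[j]='e': π[37]=3 (border 'efe')
j=38 s[j]='a': k: 3→1→0; π[38]=0 (border '')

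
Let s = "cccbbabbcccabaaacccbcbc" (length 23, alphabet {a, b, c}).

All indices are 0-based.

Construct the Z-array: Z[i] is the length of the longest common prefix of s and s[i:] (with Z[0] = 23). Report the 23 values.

[23, 2, 1, 0, 0, 0, 0, 0, 3, 2, 1, 0, 0, 0, 0, 0, 4, 2, 1, 0, 1, 0, 1]

Z[0]=23
i=1: i≥r, start 0; Z[1]=2 grow→box=[1,3)
i=2: min(r-i=1, Z[1]=2)=1; Z[2]=1
i=3: i≥r, start 0; Z[3]=0
i=4: i≥r, start 0; Z[4]=0
i=5: i≥r, start 0; Z[5]=0
i=6: i≥r, start 0; Z[6]=0
i=7: i≥r, start 0; Z[7]=0
i=8: i≥r, start 0; Z[8]=3 grow→box=[8,11)
i=9: min(r-i=2, Z[1]=2)=2; Z[9]=2
i=10: min(r-i=1, Z[2]=1)=1; Z[10]=1
i=11: i≥r, start 0; Z[11]=0
i=12: i≥r, start 0; Z[12]=0
i=13: i≥r, start 0; Z[13]=0
i=14: i≥r, start 0; Z[14]=0
i=15: i≥r, start 0; Z[15]=0
i=16: i≥r, start 0; Z[16]=4 grow→box=[16,20)
i=17: min(r-i=3, Z[1]=2)=2; Z[17]=2
i=18: min(r-i=2, Z[2]=1)=1; Z[18]=1
i=19: min(r-i=1, Z[3]=0)=0; Z[19]=0
i=20: i≥r, start 0; Z[20]=1 grow→box=[20,21)
i=21: i≥r, start 0; Z[21]=0
i=22: i≥r, start 0; Z[22]=1 grow→box=[22,23)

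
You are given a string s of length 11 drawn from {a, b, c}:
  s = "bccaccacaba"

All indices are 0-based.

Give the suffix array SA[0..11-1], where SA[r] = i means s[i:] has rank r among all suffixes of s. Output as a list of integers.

[10, 8, 6, 3, 9, 0, 7, 5, 2, 4, 1]

rank→(start, suffix):
  0 → (10, 'a')
  1 → (8, 'aba')
  2 → (6, 'acaba')
  3 → (3, 'accacaba')
  4 → (9, 'ba')
  5 → (0, 'bccaccacaba')
  6 → (7, 'caba')
  7 → (5, 'cacaba')
  8 → (2, 'caccacaba')
  9 → (4, 'ccacaba')
  10 → (1, 'ccaccacaba')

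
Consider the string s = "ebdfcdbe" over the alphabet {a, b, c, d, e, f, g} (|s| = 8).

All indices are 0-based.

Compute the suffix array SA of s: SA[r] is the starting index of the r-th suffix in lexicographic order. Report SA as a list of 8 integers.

rank | idx | suffix
   0 |   1 | bdfcdbe
   1 |   6 | be
   2 |   4 | cdbe
   3 |   5 | dbe
   4 |   2 | dfcdbe
   5 |   7 | e
   6 |   0 | ebdfcdbe
   7 |   3 | fcdbe

[1, 6, 4, 5, 2, 7, 0, 3]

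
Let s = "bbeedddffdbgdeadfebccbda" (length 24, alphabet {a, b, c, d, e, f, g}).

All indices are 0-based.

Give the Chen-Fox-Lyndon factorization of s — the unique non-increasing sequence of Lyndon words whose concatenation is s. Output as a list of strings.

emit factor 1: 'bbeedddffdbgde' (i=0, period=14)
emit factor 2: 'adfebccbd' (i=14, period=9)
emit factor 3: 'a' (i=23, period=1)

["bbeedddffdbgde", "adfebccbd", "a"]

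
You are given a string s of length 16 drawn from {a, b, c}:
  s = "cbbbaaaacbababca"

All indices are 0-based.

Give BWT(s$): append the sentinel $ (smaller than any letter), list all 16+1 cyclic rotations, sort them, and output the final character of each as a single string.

rank  rotation           last
    0  $cbbbaaaacbababca  a
    1  a$cbbbaaaacbababc  c
    2  aaaacbababca$cbbb  b
    3  aaacbababca$cbbba  a
    4  aacbababca$cbbbaa  a
    5  ababca$cbbbaaaacb  b
    6  abca$cbbbaaaacbab  b
    7  acbababca$cbbbaaa  a
    8  baaaacbababca$cbb  b
    9  bababca$cbbbaaaac  c
   10  babca$cbbbaaaacba  a
   11  bbaaaacbababca$cb  b
   12  bbbaaaacbababca$c  c
   13  bca$cbbbaaaacbaba  a
   14  ca$cbbbaaaacbabab  b
   15  cbababca$cbbbaaaa  a
   16  cbbbaaaacbababca$  $

acbaabbabcabcaba$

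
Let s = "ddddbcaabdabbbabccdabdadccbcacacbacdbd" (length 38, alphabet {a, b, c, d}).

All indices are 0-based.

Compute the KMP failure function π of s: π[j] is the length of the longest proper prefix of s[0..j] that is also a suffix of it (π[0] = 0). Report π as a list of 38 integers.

π[0] = 0
j=1 s[j]='d': π[1]=1 (border 'd')
j=2 s[j]='d': π[2]=2 (border 'dd')
j=3 s[j]='d': π[3]=3 (border 'ddd')
j=4 s[j]='b': k: 3→2→1→0; π[4]=0 (border '')
j=5 s[j]='c': π[5]=0 (border '')
j=6 s[j]='a': π[6]=0 (border '')
j=7 s[j]='a': π[7]=0 (border '')
j=8 s[j]='b': π[8]=0 (border '')
j=9 s[j]='d': π[9]=1 (border 'd')
j=10 s[j]='a': k: 1→0; π[10]=0 (border '')
j=11 s[j]='b': π[11]=0 (border '')
j=12 s[j]='b': π[12]=0 (border '')
j=13 s[j]='b': π[13]=0 (border '')
j=14 s[j]='a': π[14]=0 (border '')
j=15 s[j]='b': π[15]=0 (border '')
j=16 s[j]='c': π[16]=0 (border '')
j=17 s[j]='c': π[17]=0 (border '')
j=18 s[j]='d': π[18]=1 (border 'd')
j=19 s[j]='a': k: 1→0; π[19]=0 (border '')
j=20 s[j]='b': π[20]=0 (border '')
j=21 s[j]='d': π[21]=1 (border 'd')
j=22 s[j]='a': k: 1→0; π[22]=0 (border '')
j=23 s[j]='d': π[23]=1 (border 'd')
j=24 s[j]='c': k: 1→0; π[24]=0 (border '')
j=25 s[j]='c': π[25]=0 (border '')
j=26 s[j]='b': π[26]=0 (border '')
j=27 s[j]='c': π[27]=0 (border '')
j=28 s[j]='a': π[28]=0 (border '')
j=29 s[j]='c': π[29]=0 (border '')
j=30 s[j]='a': π[30]=0 (border '')
j=31 s[j]='c': π[31]=0 (border '')
j=32 s[j]='b': π[32]=0 (border '')
j=33 s[j]='a': π[33]=0 (border '')
j=34 s[j]='c': π[34]=0 (border '')
j=35 s[j]='d': π[35]=1 (border 'd')
j=36 s[j]='b': k: 1→0; π[36]=0 (border '')
j=37 s[j]='d': π[37]=1 (border 'd')

[0, 1, 2, 3, 0, 0, 0, 0, 0, 1, 0, 0, 0, 0, 0, 0, 0, 0, 1, 0, 0, 1, 0, 1, 0, 0, 0, 0, 0, 0, 0, 0, 0, 0, 0, 1, 0, 1]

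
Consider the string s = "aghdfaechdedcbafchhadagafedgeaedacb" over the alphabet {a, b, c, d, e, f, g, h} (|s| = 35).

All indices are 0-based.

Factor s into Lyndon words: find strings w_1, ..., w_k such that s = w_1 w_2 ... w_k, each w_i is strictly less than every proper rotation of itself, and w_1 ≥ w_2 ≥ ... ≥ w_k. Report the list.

["aghdf", "aechdedcbafchh", "adagafedgeaed", "acb"]

emit factor 1: 'aghdf' (i=0, period=5)
emit factor 2: 'aechdedcbafchh' (i=5, period=14)
emit factor 3: 'adagafedgeaed' (i=19, period=13)
emit factor 4: 'acb' (i=32, period=3)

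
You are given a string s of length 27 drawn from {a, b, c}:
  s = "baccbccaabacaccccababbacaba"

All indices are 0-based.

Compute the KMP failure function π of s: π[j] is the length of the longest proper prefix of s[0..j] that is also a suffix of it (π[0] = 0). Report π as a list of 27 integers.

[0, 0, 0, 0, 1, 0, 0, 0, 0, 1, 2, 3, 0, 0, 0, 0, 0, 0, 1, 2, 1, 1, 2, 3, 0, 1, 2]

π[0] = 0
j=1 s[j]='a': π[1]=0 (border '')
j=2 s[j]='c': π[2]=0 (border '')
j=3 s[j]='c': π[3]=0 (border '')
j=4 s[j]='b': π[4]=1 (border 'b')
j=5 s[j]='c': k: 1→0; π[5]=0 (border '')
j=6 s[j]='c': π[6]=0 (border '')
j=7 s[j]='a': π[7]=0 (border '')
j=8 s[j]='a': π[8]=0 (border '')
j=9 s[j]='b': π[9]=1 (border 'b')
j=10 s[j]='a': π[10]=2 (border 'ba')
j=11 s[j]='c': π[11]=3 (border 'bac')
j=12 s[j]='a': k: 3→0; π[12]=0 (border '')
j=13 s[j]='c': π[13]=0 (border '')
j=14 s[j]='c': π[14]=0 (border '')
j=15 s[j]='c': π[15]=0 (border '')
j=16 s[j]='c': π[16]=0 (border '')
j=17 s[j]='a': π[17]=0 (border '')
j=18 s[j]='b': π[18]=1 (border 'b')
j=19 s[j]='a': π[19]=2 (border 'ba')
j=20 s[j]='b': k: 2→0; π[20]=1 (border 'b')
j=21 s[j]='b': k: 1→0; π[21]=1 (border 'b')
j=22 s[j]='a': π[22]=2 (border 'ba')
j=23 s[j]='c': π[23]=3 (border 'bac')
j=24 s[j]='a': k: 3→0; π[24]=0 (border '')
j=25 s[j]='b': π[25]=1 (border 'b')
j=26 s[j]='a': π[26]=2 (border 'ba')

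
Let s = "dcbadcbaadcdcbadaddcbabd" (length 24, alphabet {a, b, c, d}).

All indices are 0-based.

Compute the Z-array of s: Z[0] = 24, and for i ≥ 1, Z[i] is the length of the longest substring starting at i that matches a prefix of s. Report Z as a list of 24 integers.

Z[0]=24
i=1: fresh scan; Z[1]=0
i=2: fresh scan; Z[2]=0
i=3: fresh scan; Z[3]=0
i=4: fresh scan; Z[4]=4 grow→box=[4,8)
i=5: min(r-i=3, Z[1]=0)=0; Z[5]=0
i=6: min(r-i=2, Z[2]=0)=0; Z[6]=0
i=7: min(r-i=1, Z[3]=0)=0; Z[7]=0
i=8: fresh scan; Z[8]=0
i=9: fresh scan; Z[9]=2 grow→box=[9,11)
i=10: min(r-i=1, Z[1]=0)=0; Z[10]=0
i=11: fresh scan; Z[11]=5 grow→box=[11,16)
i=12: min(r-i=4, Z[1]=0)=0; Z[12]=0
i=13: min(r-i=3, Z[2]=0)=0; Z[13]=0
i=14: min(r-i=2, Z[3]=0)=0; Z[14]=0
i=15: min(r-i=1, Z[4]=4)=1; Z[15]=1
i=16: fresh scan; Z[16]=0
i=17: fresh scan; Z[17]=1 grow→box=[17,18)
i=18: fresh scan; Z[18]=4 grow→box=[18,22)
i=19: min(r-i=3, Z[1]=0)=0; Z[19]=0
i=20: min(r-i=2, Z[2]=0)=0; Z[20]=0
i=21: min(r-i=1, Z[3]=0)=0; Z[21]=0
i=22: fresh scan; Z[22]=0
i=23: fresh scan; Z[23]=1 grow→box=[23,24)

[24, 0, 0, 0, 4, 0, 0, 0, 0, 2, 0, 5, 0, 0, 0, 1, 0, 1, 4, 0, 0, 0, 0, 1]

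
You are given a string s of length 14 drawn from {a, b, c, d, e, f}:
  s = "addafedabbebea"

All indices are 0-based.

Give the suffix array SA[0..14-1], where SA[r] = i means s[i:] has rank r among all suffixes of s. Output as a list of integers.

sorted suffixes:
  #0 SA[0]=13  'a'
  #1 SA[1]=7  'abbebea'
  #2 SA[2]=0  'addafedabbebea'
  #3 SA[3]=3  'afedabbebea'
  #4 SA[4]=8  'bbebea'
  #5 SA[5]=11  'bea'
  #6 SA[6]=9  'bebea'
  #7 SA[7]=6  'dabbebea'
  #8 SA[8]=2  'dafedabbebea'
  #9 SA[9]=1  'ddafedabbebea'
  #10 SA[10]=12  'ea'
  #11 SA[11]=10  'ebea'
  #12 SA[12]=5  'edabbebea'
  #13 SA[13]=4  'fedabbebea'

[13, 7, 0, 3, 8, 11, 9, 6, 2, 1, 12, 10, 5, 4]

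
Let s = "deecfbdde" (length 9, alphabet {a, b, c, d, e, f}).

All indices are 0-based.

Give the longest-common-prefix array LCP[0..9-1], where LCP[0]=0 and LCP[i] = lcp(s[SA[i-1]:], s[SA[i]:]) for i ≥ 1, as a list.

rank→(start, suffix):
  0 → (5, 'bdde')
  1 → (3, 'cfbdde')
  2 → (6, 'dde')
  3 → (7, 'de')
  4 → (0, 'deecfbdde')
  5 → (8, 'e')
  6 → (2, 'ecfbdde')
  7 → (1, 'eecfbdde')
  8 → (4, 'fbdde')

SA = [5, 3, 6, 7, 0, 8, 2, 1, 4]
i: (SA[i-1],SA[i]) lcp shared
  1: (5,3) 0 ''
  2: (3,6) 0 ''
  3: (6,7) 1 'd'
  4: (7,0) 2 'de'
  5: (0,8) 0 ''
  6: (8,2) 1 'e'
  7: (2,1) 1 'e'
  8: (1,4) 0 ''

[0, 0, 0, 1, 2, 0, 1, 1, 0]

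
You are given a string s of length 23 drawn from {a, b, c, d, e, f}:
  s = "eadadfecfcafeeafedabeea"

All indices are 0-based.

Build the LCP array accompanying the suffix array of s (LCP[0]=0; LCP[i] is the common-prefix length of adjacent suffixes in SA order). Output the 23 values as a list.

[0, 1, 1, 2, 1, 3, 0, 0, 1, 0, 2, 1, 0, 2, 2, 1, 1, 1, 3, 0, 1, 2, 2]

sorted suffixes:
  #0 SA[0]=22  'a'
  #1 SA[1]=18  'abeea'
  #2 SA[2]=1  'adadfecfcafeeafedabeea'
  #3 SA[3]=3  'adfecfcafeeafedabeea'
  #4 SA[4]=14  'afedabeea'
  #5 SA[5]=10  'afeeafedabeea'
  #6 SA[6]=19  'beea'
  #7 SA[7]=9  'cafeeafedabeea'
  #8 SA[8]=7  'cfcafeeafedabeea'
  #9 SA[9]=17  'dabeea'
  #10 SA[10]=2  'dadfecfcafeeafedabeea'
  #11 SA[11]=4  'dfecfcafeeafedabeea'
  #12 SA[12]=21  'ea'
  #13 SA[13]=0  'eadadfecfcafeeafedabeea'
  #14 SA[14]=13  'eafedabeea'
  #15 SA[15]=6  'ecfcafeeafedabeea'
  #16 SA[16]=16  'edabeea'
  #17 SA[17]=20  'eea'
  #18 SA[18]=12  'eeafedabeea'
  #19 SA[19]=8  'fcafeeafedabeea'
  #20 SA[20]=5  'fecfcafeeafedabeea'
  #21 SA[21]=15  'fedabeea'
  #22 SA[22]=11  'feeafedabeea'

SA = [22, 18, 1, 3, 14, 10, 19, 9, 7, 17, 2, 4, 21, 0, 13, 6, 16, 20, 12, 8, 5, 15, 11]
[i] adj suffixes → lcp
  [1] 22/18 → 1 ('a')
  [2] 18/1 → 1 ('a')
  [3] 1/3 → 2 ('ad')
  [4] 3/14 → 1 ('a')
  [5] 14/10 → 3 ('afe')
  [6] 10/19 → 0 ('')
  [7] 19/9 → 0 ('')
  [8] 9/7 → 1 ('c')
  [9] 7/17 → 0 ('')
  [10] 17/2 → 2 ('da')
  [11] 2/4 → 1 ('d')
  [12] 4/21 → 0 ('')
  [13] 21/0 → 2 ('ea')
  [14] 0/13 → 2 ('ea')
  [15] 13/6 → 1 ('e')
  [16] 6/16 → 1 ('e')
  [17] 16/20 → 1 ('e')
  [18] 20/12 → 3 ('eea')
  [19] 12/8 → 0 ('')
  [20] 8/5 → 1 ('f')
  [21] 5/15 → 2 ('fe')
  [22] 15/11 → 2 ('fe')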